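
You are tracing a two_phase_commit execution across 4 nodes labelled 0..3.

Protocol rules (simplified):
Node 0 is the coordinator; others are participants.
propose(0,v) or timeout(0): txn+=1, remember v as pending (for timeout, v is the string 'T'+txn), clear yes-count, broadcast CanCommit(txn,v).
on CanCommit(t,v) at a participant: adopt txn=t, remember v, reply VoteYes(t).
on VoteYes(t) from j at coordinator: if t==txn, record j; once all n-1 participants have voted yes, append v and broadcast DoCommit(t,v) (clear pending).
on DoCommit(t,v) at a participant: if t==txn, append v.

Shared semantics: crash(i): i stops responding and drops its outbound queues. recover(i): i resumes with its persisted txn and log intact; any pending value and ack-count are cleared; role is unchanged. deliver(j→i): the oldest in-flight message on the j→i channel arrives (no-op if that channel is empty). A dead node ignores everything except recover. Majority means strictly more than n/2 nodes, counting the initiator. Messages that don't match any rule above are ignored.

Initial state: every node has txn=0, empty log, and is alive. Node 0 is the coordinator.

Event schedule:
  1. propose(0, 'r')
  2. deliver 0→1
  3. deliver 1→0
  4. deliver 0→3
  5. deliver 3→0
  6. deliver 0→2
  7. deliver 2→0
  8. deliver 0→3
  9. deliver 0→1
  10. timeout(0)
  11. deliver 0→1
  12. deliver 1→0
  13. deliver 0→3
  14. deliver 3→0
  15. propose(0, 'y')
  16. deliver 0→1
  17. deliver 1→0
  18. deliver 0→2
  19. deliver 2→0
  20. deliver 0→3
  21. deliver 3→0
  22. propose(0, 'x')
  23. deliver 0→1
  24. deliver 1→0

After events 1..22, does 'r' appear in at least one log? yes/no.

yes

step 1 propose(0,'r'): 0={coor,t=1,log=-}
step 2 deliver 0→1: 1={part,t=1,log=-}
step 3 deliver 1→0: —
step 4 deliver 0→3: 3={part,t=1,log=-}
step 5 deliver 3→0: —
step 6 deliver 0→2: 2={part,t=1,log=-}
step 7 deliver 2→0: 0={coor,t=1,log=r}
step 8 deliver 0→3: 3={part,t=1,log=r}
step 9 deliver 0→1: 1={part,t=1,log=r}
step 10 timeout(0): 0={coor,t=2,log=r}
step 11 deliver 0→1: 1={part,t=2,log=r}
step 12 deliver 1→0: —
step 13 deliver 0→3: 3={part,t=2,log=r}
step 14 deliver 3→0: —
step 15 propose(0,'y'): 0={coor,t=3,log=r}
step 16 deliver 0→1: 1={part,t=3,log=r}
step 17 deliver 1→0: —
step 18 deliver 0→2: 2={part,t=1,log=r}
step 19 deliver 2→0: —
step 20 deliver 0→3: 3={part,t=3,log=r}
step 21 deliver 3→0: —
step 22 propose(0,'x'): 0={coor,t=4,log=r}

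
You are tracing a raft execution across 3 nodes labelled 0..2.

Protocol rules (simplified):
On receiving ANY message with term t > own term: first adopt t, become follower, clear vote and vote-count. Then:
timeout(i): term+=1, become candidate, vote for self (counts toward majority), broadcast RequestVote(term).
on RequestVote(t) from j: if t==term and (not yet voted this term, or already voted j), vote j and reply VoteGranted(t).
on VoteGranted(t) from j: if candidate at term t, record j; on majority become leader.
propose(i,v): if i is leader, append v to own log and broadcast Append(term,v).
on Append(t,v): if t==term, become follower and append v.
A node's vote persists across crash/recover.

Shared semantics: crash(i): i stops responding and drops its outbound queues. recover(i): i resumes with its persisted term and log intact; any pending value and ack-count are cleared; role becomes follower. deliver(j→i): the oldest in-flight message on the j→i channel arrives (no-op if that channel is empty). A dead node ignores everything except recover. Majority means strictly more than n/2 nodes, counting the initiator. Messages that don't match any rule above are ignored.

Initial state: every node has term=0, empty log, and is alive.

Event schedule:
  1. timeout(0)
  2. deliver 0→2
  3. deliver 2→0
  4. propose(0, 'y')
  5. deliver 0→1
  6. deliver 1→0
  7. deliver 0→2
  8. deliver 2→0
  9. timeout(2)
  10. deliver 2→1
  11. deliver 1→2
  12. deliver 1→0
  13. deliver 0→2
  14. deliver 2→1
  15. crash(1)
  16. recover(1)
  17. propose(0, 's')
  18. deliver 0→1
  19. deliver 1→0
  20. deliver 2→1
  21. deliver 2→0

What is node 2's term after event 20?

e1 timeout(0): 0[cand,t=1,-]
e2 deliver 0→2: 2[foll,t=1,-]
e3 deliver 2→0: 0[lead,t=1,-]
e4 propose(0,'y'): 0[lead,t=1,y]
e5 deliver 0→1: 1[foll,t=1,-]
e6 deliver 1→0: ·
e7 deliver 0→2: 2[foll,t=1,y]
e8 deliver 2→0: ·
e9 timeout(2): 2[cand,t=2,y]
e10 deliver 2→1: 1[foll,t=2,-]
e11 deliver 1→2: 2[lead,t=2,y]
e12 deliver 1→0: ·
e13 deliver 0→2: ·
e14 deliver 2→1: ·
e15 crash(1): 1[✗foll,t=2,-]
e16 recover(1): 1[foll,t=2,-]
e17 propose(0,'s'): 0[lead,t=1,y,s]
e18 deliver 0→1: ·
e19 deliver 1→0: ·
e20 deliver 2→1: ·

2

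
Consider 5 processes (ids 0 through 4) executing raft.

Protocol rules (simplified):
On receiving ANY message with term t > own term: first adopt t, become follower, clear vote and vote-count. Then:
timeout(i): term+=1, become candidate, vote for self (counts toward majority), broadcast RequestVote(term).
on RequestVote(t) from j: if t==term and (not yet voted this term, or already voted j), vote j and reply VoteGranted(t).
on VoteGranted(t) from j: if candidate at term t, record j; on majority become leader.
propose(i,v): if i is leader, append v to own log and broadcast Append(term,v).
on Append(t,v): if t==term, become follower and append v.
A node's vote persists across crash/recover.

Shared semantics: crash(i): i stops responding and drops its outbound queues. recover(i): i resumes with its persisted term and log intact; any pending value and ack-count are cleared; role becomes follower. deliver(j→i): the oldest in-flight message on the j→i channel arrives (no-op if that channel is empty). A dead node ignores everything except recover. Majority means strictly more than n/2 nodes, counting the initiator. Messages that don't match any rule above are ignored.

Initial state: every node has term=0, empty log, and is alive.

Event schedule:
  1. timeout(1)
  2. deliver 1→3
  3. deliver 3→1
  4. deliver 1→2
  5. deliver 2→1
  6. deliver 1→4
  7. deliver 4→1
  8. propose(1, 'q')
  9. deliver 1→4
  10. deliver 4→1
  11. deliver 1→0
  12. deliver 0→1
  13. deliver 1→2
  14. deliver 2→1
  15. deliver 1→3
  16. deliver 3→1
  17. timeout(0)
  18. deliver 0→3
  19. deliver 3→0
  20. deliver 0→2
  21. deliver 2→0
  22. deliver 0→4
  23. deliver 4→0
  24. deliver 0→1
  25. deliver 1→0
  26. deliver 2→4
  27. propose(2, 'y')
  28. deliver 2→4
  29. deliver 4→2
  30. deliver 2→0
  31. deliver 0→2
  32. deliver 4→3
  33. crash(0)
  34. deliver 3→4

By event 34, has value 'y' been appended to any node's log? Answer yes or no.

e1 timeout(1): 1[cand,t=1,-]
e2 deliver 1→3: 3[foll,t=1,-]
e3 deliver 3→1: ·
e4 deliver 1→2: 2[foll,t=1,-]
e5 deliver 2→1: 1[lead,t=1,-]
e6 deliver 1→4: 4[foll,t=1,-]
e7 deliver 4→1: ·
e8 propose(1,'q'): 1[lead,t=1,q]
e9 deliver 1→4: 4[foll,t=1,q]
e10 deliver 4→1: ·
e11 deliver 1→0: 0[foll,t=1,-]
e12 deliver 0→1: ·
e13 deliver 1→2: 2[foll,t=1,q]
e14 deliver 2→1: ·
e15 deliver 1→3: 3[foll,t=1,q]
e16 deliver 3→1: ·
e17 timeout(0): 0[cand,t=2,-]
e18 deliver 0→3: 3[foll,t=2,q]
e19 deliver 3→0: ·
e20 deliver 0→2: 2[foll,t=2,q]
e21 deliver 2→0: 0[lead,t=2,-]
e22 deliver 0→4: 4[foll,t=2,q]
e23 deliver 4→0: ·
e24 deliver 0→1: 1[foll,t=2,q]
e25 deliver 1→0: ·
e26 deliver 2→4: ·
e27 propose(2,'y'): ·
e28 deliver 2→4: ·
e29 deliver 4→2: ·
e30 deliver 2→0: ·
e31 deliver 0→2: ·
e32 deliver 4→3: ·
e33 crash(0): 0[✗lead,t=2,-]
e34 deliver 3→4: ·

no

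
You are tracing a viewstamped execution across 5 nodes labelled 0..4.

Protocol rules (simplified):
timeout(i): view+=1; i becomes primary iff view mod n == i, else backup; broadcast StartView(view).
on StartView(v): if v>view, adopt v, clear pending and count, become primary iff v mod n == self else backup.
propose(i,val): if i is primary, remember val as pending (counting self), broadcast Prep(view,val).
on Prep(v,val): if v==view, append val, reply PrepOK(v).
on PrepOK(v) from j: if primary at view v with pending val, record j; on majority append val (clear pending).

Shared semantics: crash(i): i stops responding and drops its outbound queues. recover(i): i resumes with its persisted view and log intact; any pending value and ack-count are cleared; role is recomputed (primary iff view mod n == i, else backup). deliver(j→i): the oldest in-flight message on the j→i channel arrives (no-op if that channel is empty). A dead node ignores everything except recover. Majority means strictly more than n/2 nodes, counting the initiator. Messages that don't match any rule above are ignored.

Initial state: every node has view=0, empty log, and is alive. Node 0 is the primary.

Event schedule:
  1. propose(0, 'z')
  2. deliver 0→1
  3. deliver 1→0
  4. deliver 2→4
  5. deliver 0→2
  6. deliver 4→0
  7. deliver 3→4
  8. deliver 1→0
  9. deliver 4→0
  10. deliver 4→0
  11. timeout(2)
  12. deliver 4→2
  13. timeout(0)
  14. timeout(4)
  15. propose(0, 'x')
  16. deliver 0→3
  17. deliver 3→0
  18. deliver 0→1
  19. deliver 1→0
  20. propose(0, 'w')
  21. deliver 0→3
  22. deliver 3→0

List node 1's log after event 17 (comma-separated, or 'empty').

z

[1] propose(0,'z') → ∅
[2] deliver 0→1 → N1(back v0 [z])
[3] deliver 1→0 → ∅
[4] deliver 2→4 → ∅
[5] deliver 0→2 → N2(back v0 [z])
[6] deliver 4→0 → ∅
[7] deliver 3→4 → ∅
[8] deliver 1→0 → ∅
[9] deliver 4→0 → ∅
[10] deliver 4→0 → ∅
[11] timeout(2) → N2(back v1 [z])
[12] deliver 4→2 → ∅
[13] timeout(0) → N0(back v1 [-])
[14] timeout(4) → N4(back v1 [-])
[15] propose(0,'x') → ∅
[16] deliver 0→3 → N3(back v0 [z])
[17] deliver 3→0 → ∅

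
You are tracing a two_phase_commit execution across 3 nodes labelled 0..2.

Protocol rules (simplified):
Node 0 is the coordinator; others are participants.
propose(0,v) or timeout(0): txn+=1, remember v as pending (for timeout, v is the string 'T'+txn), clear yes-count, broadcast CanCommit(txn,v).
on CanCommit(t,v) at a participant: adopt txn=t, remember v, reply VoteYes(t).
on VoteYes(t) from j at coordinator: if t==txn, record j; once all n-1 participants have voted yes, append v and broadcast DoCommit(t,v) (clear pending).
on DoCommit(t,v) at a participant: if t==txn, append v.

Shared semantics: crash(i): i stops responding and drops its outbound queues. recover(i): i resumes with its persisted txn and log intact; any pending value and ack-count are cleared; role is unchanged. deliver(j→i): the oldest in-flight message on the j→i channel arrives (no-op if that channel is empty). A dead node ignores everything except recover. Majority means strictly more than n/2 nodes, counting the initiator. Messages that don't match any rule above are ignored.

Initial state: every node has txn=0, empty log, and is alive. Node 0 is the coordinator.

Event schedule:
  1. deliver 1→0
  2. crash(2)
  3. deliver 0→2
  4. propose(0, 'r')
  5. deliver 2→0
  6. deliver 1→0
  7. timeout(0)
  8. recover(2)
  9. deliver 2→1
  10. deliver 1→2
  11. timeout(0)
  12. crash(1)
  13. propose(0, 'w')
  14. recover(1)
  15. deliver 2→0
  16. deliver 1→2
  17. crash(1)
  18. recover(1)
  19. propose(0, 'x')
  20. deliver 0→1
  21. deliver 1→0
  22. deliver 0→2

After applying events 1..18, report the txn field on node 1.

0

e1 deliver 1→0: ·
e2 crash(2): 2[✗part,t=0,-]
e3 deliver 0→2: ·
e4 propose(0,'r'): 0[coor,t=1,-]
e5 deliver 2→0: ·
e6 deliver 1→0: ·
e7 timeout(0): 0[coor,t=2,-]
e8 recover(2): 2[part,t=0,-]
e9 deliver 2→1: ·
e10 deliver 1→2: ·
e11 timeout(0): 0[coor,t=3,-]
e12 crash(1): 1[✗part,t=0,-]
e13 propose(0,'w'): 0[coor,t=4,-]
e14 recover(1): 1[part,t=0,-]
e15 deliver 2→0: ·
e16 deliver 1→2: ·
e17 crash(1): 1[✗part,t=0,-]
e18 recover(1): 1[part,t=0,-]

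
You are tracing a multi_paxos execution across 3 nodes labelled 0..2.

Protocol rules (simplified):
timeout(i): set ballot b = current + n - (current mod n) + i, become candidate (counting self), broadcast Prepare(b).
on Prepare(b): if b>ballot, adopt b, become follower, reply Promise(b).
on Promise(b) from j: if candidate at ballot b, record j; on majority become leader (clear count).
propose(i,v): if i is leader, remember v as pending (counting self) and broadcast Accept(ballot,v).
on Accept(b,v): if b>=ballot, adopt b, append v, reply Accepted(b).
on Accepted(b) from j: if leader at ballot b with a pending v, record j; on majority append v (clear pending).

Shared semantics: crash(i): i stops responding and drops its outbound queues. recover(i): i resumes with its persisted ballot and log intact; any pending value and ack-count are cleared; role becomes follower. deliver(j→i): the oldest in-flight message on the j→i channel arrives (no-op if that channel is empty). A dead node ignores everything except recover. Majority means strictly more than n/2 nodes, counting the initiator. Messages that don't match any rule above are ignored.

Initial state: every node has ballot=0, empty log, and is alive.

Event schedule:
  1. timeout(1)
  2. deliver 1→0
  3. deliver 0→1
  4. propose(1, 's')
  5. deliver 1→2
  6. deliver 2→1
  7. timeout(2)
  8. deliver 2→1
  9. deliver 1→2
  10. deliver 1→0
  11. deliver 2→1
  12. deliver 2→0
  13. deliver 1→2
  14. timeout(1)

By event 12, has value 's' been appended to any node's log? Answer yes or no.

step 1 timeout(1): 1={cand,b=4,log=-}
step 2 deliver 1→0: 0={foll,b=4,log=-}
step 3 deliver 0→1: 1={lead,b=4,log=-}
step 4 propose(1,'s'): —
step 5 deliver 1→2: 2={foll,b=4,log=-}
step 6 deliver 2→1: —
step 7 timeout(2): 2={cand,b=8,log=-}
step 8 deliver 2→1: 1={foll,b=8,log=-}
step 9 deliver 1→2: —
step 10 deliver 1→0: 0={foll,b=4,log=s}
step 11 deliver 2→1: —
step 12 deliver 2→0: 0={foll,b=8,log=s}

yes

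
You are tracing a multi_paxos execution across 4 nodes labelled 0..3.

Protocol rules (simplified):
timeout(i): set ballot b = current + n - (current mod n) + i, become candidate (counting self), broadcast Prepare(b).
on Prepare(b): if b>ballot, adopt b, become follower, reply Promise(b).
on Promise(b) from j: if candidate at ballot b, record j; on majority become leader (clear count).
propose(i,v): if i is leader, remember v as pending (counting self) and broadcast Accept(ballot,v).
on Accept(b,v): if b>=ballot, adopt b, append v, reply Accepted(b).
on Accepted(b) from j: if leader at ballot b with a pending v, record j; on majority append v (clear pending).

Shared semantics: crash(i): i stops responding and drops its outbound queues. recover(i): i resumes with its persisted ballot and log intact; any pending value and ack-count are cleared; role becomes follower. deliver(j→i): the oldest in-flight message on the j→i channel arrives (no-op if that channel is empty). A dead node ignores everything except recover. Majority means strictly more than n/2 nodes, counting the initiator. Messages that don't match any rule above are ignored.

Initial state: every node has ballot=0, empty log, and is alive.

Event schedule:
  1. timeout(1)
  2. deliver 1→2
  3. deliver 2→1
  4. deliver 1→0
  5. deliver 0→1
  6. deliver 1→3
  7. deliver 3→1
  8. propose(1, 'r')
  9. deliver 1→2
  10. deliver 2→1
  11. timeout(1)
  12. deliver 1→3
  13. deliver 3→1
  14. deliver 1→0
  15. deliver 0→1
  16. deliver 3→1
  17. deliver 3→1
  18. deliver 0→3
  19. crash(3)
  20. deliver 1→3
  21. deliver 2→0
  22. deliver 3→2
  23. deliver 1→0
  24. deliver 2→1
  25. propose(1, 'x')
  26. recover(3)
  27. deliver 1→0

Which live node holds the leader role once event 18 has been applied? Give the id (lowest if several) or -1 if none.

-1

step 1 timeout(1): 1={cand,b=5,log=-}
step 2 deliver 1→2: 2={foll,b=5,log=-}
step 3 deliver 2→1: —
step 4 deliver 1→0: 0={foll,b=5,log=-}
step 5 deliver 0→1: 1={lead,b=5,log=-}
step 6 deliver 1→3: 3={foll,b=5,log=-}
step 7 deliver 3→1: —
step 8 propose(1,'r'): —
step 9 deliver 1→2: 2={foll,b=5,log=r}
step 10 deliver 2→1: —
step 11 timeout(1): 1={cand,b=9,log=-}
step 12 deliver 1→3: 3={foll,b=5,log=r}
step 13 deliver 3→1: —
step 14 deliver 1→0: 0={foll,b=5,log=r}
step 15 deliver 0→1: —
step 16 deliver 3→1: —
step 17 deliver 3→1: —
step 18 deliver 0→3: —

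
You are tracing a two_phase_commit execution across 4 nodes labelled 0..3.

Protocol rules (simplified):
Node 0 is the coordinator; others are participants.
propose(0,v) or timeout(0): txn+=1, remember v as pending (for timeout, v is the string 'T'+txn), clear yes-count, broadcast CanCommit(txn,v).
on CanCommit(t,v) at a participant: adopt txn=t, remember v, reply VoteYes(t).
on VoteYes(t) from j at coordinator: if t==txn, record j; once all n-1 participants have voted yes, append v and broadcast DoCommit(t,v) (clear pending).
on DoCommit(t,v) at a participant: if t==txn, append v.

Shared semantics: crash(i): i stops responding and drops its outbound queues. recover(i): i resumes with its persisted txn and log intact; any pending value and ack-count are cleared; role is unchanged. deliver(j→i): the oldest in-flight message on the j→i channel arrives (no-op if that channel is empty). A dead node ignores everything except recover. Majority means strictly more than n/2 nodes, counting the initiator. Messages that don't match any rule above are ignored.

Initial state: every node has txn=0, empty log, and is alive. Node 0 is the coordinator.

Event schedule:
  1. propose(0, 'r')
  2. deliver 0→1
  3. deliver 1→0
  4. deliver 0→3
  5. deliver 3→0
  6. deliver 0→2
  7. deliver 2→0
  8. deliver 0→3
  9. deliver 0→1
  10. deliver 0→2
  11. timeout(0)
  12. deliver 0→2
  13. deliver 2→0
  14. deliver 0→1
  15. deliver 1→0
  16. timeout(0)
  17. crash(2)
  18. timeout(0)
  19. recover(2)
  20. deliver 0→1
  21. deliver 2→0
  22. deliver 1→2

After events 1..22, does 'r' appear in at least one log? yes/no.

yes

after 1 — propose(0,'r'): n0:coor/t1/[-]
after 2 — deliver 0→1: n1:part/t1/[-]
after 3 — deliver 1→0: ·
after 4 — deliver 0→3: n3:part/t1/[-]
after 5 — deliver 3→0: ·
after 6 — deliver 0→2: n2:part/t1/[-]
after 7 — deliver 2→0: n0:coor/t1/[r]
after 8 — deliver 0→3: n3:part/t1/[r]
after 9 — deliver 0→1: n1:part/t1/[r]
after 10 — deliver 0→2: n2:part/t1/[r]
after 11 — timeout(0): n0:coor/t2/[r]
after 12 — deliver 0→2: n2:part/t2/[r]
after 13 — deliver 2→0: ·
after 14 — deliver 0→1: n1:part/t2/[r]
after 15 — deliver 1→0: ·
after 16 — timeout(0): n0:coor/t3/[r]
after 17 — crash(2): n2:✗part/t2/[r]
after 18 — timeout(0): n0:coor/t4/[r]
after 19 — recover(2): n2:part/t2/[r]
after 20 — deliver 0→1: n1:part/t3/[r]
after 21 — deliver 2→0: ·
after 22 — deliver 1→2: ·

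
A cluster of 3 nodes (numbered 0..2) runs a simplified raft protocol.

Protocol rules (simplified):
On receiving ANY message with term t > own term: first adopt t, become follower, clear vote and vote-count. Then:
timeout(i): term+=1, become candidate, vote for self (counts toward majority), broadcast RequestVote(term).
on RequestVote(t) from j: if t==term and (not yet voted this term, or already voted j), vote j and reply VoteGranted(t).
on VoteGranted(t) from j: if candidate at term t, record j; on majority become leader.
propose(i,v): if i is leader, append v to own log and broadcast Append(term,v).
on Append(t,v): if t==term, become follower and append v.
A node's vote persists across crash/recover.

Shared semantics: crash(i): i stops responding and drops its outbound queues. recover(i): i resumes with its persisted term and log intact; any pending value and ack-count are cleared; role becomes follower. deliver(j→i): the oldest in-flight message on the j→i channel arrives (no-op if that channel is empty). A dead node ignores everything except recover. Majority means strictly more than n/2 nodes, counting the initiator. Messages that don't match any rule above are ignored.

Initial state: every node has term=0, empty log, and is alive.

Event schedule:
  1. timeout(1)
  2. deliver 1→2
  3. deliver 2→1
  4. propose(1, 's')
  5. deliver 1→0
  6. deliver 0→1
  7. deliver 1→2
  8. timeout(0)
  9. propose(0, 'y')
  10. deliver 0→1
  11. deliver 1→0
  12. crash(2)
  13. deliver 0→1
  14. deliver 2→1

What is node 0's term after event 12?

2

e1 timeout(1): 1[cand,t=1,-]
e2 deliver 1→2: 2[foll,t=1,-]
e3 deliver 2→1: 1[lead,t=1,-]
e4 propose(1,'s'): 1[lead,t=1,s]
e5 deliver 1→0: 0[foll,t=1,-]
e6 deliver 0→1: ·
e7 deliver 1→2: 2[foll,t=1,s]
e8 timeout(0): 0[cand,t=2,-]
e9 propose(0,'y'): ·
e10 deliver 0→1: 1[foll,t=2,s]
e11 deliver 1→0: ·
e12 crash(2): 2[✗foll,t=1,s]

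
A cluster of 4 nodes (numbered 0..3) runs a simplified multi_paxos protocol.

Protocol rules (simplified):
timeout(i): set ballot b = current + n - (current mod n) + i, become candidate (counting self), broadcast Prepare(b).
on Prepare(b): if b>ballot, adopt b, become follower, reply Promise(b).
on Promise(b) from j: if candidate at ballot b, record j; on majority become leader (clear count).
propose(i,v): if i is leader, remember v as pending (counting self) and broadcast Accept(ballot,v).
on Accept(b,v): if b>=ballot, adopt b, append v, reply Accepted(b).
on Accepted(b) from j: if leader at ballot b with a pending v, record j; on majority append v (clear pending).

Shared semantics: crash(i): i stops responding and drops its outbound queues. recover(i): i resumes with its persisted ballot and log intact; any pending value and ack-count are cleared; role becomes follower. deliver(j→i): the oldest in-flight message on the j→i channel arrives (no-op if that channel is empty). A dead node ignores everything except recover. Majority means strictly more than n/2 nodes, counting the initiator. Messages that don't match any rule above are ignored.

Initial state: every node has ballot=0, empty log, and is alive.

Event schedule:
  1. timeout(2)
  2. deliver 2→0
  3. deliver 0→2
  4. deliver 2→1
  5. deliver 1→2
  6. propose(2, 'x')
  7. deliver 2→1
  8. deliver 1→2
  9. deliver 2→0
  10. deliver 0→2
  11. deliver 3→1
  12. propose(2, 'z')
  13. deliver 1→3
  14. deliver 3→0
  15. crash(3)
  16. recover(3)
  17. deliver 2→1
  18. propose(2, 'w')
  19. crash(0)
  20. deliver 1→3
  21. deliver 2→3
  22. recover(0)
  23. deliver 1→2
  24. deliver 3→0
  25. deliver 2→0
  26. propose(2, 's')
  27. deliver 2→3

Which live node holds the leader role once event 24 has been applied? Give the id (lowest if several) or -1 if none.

2

step 1 timeout(2): 2={cand,b=6,log=-}
step 2 deliver 2→0: 0={foll,b=6,log=-}
step 3 deliver 0→2: —
step 4 deliver 2→1: 1={foll,b=6,log=-}
step 5 deliver 1→2: 2={lead,b=6,log=-}
step 6 propose(2,'x'): —
step 7 deliver 2→1: 1={foll,b=6,log=x}
step 8 deliver 1→2: —
step 9 deliver 2→0: 0={foll,b=6,log=x}
step 10 deliver 0→2: 2={lead,b=6,log=x}
step 11 deliver 3→1: —
step 12 propose(2,'z'): —
step 13 deliver 1→3: —
step 14 deliver 3→0: —
step 15 crash(3): 3={✗foll,b=0,log=-}
step 16 recover(3): 3={foll,b=0,log=-}
step 17 deliver 2→1: 1={foll,b=6,log=x,z}
step 18 propose(2,'w'): —
step 19 crash(0): 0={✗foll,b=6,log=x}
step 20 deliver 1→3: —
step 21 deliver 2→3: 3={foll,b=6,log=-}
step 22 recover(0): 0={foll,b=6,log=x}
step 23 deliver 1→2: —
step 24 deliver 3→0: —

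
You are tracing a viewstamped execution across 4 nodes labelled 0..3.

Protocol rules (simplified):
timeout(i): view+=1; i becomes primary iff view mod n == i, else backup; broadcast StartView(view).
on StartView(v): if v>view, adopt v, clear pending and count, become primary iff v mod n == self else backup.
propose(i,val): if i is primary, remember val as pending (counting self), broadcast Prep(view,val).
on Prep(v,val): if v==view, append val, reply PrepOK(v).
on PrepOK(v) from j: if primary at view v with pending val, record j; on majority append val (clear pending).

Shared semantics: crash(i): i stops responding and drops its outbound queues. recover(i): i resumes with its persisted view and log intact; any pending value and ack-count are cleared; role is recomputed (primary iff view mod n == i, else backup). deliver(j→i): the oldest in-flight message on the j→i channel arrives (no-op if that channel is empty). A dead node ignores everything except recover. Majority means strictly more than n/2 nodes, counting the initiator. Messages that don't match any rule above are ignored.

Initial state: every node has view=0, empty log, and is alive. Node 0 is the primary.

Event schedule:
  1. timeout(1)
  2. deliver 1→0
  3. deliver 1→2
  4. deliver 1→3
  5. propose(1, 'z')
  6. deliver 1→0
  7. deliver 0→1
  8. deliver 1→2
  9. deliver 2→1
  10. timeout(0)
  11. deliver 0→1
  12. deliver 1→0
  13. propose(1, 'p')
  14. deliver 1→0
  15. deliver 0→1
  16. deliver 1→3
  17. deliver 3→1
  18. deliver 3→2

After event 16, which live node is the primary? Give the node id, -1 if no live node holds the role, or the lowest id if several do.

after 1 — timeout(1): n1:prim/v1/[-]
after 2 — deliver 1→0: n0:back/v1/[-]
after 3 — deliver 1→2: n2:back/v1/[-]
after 4 — deliver 1→3: n3:back/v1/[-]
after 5 — propose(1,'z'): ·
after 6 — deliver 1→0: n0:back/v1/[z]
after 7 — deliver 0→1: ·
after 8 — deliver 1→2: n2:back/v1/[z]
after 9 — deliver 2→1: n1:prim/v1/[z]
after 10 — timeout(0): n0:back/v2/[z]
after 11 — deliver 0→1: n1:back/v2/[z]
after 12 — deliver 1→0: ·
after 13 — propose(1,'p'): ·
after 14 — deliver 1→0: ·
after 15 — deliver 0→1: ·
after 16 — deliver 1→3: n3:back/v1/[z]

-1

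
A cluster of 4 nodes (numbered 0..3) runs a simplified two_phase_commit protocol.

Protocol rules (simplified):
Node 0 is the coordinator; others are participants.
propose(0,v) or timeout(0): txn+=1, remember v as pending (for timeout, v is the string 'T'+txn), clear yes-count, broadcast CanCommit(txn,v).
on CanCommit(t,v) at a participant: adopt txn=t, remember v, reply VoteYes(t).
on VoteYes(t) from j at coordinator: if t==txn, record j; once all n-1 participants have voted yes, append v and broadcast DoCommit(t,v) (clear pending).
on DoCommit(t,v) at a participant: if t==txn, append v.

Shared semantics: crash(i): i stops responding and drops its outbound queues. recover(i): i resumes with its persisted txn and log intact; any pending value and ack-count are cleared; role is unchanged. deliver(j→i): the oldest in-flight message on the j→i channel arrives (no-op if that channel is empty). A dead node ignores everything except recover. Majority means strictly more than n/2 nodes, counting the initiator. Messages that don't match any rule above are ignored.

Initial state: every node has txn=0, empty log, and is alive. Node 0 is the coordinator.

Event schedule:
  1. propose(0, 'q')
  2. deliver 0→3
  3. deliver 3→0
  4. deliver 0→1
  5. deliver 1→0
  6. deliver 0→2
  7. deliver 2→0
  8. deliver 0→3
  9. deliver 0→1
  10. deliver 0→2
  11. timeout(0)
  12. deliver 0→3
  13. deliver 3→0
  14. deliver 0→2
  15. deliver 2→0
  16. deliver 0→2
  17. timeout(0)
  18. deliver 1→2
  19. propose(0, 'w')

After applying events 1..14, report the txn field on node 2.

step 1 propose(0,'q'): 0={coor,t=1,log=-}
step 2 deliver 0→3: 3={part,t=1,log=-}
step 3 deliver 3→0: —
step 4 deliver 0→1: 1={part,t=1,log=-}
step 5 deliver 1→0: —
step 6 deliver 0→2: 2={part,t=1,log=-}
step 7 deliver 2→0: 0={coor,t=1,log=q}
step 8 deliver 0→3: 3={part,t=1,log=q}
step 9 deliver 0→1: 1={part,t=1,log=q}
step 10 deliver 0→2: 2={part,t=1,log=q}
step 11 timeout(0): 0={coor,t=2,log=q}
step 12 deliver 0→3: 3={part,t=2,log=q}
step 13 deliver 3→0: —
step 14 deliver 0→2: 2={part,t=2,log=q}

2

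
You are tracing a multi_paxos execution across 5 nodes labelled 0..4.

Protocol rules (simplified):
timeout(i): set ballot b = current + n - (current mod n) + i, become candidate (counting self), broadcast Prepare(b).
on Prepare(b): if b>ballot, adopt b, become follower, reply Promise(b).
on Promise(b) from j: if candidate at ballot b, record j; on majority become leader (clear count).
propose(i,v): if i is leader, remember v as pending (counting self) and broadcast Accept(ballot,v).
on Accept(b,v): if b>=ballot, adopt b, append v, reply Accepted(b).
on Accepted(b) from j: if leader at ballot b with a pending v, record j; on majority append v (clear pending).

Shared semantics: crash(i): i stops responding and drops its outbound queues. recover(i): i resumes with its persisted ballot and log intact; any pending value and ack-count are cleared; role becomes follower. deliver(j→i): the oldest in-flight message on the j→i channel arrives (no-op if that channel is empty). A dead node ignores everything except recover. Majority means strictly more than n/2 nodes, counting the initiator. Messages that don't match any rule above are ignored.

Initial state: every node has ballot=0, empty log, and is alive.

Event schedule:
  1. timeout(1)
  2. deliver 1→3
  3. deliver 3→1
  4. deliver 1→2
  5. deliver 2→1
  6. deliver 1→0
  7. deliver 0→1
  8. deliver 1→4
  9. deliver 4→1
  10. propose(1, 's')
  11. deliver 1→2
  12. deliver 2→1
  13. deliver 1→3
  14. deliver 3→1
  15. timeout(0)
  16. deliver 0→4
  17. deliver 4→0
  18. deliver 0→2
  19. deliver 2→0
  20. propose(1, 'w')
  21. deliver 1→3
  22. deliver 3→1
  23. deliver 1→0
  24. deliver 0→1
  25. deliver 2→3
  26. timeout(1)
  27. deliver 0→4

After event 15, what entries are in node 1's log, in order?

1. timeout(1):  <1:cand b6 ->
2. deliver 1→3:  <3:foll b6 ->
3. deliver 3→1:  nop
4. deliver 1→2:  <2:foll b6 ->
5. deliver 2→1:  <1:lead b6 ->
6. deliver 1→0:  <0:foll b6 ->
7. deliver 0→1:  nop
8. deliver 1→4:  <4:foll b6 ->
9. deliver 4→1:  nop
10. propose(1,'s'):  nop
11. deliver 1→2:  <2:foll b6 s>
12. deliver 2→1:  nop
13. deliver 1→3:  <3:foll b6 s>
14. deliver 3→1:  <1:lead b6 s>
15. timeout(0):  <0:cand b10 ->

s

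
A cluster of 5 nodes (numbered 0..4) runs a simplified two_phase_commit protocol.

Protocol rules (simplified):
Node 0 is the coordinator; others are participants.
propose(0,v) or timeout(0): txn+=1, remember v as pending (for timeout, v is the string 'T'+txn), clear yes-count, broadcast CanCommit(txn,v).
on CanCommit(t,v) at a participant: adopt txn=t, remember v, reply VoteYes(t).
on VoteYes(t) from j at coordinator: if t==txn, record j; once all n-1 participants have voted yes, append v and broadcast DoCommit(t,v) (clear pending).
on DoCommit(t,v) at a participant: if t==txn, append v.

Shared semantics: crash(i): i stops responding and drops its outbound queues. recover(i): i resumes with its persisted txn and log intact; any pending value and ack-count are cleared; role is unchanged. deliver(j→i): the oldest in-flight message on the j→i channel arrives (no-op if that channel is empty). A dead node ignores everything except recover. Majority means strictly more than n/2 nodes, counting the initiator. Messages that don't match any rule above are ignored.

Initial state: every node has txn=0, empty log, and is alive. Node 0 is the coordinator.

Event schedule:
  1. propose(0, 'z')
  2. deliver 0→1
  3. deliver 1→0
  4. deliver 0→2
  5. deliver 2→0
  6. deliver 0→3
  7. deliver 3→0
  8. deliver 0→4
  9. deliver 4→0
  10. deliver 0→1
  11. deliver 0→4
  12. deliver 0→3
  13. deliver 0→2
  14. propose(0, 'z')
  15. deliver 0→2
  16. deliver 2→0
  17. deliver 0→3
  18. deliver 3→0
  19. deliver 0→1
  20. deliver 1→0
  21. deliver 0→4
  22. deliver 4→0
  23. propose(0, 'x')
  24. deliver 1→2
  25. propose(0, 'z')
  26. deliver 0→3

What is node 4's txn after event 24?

2

1. propose(0,'z'):  <0:coor t1 ->
2. deliver 0→1:  <1:part t1 ->
3. deliver 1→0:  nop
4. deliver 0→2:  <2:part t1 ->
5. deliver 2→0:  nop
6. deliver 0→3:  <3:part t1 ->
7. deliver 3→0:  nop
8. deliver 0→4:  <4:part t1 ->
9. deliver 4→0:  <0:coor t1 z>
10. deliver 0→1:  <1:part t1 z>
11. deliver 0→4:  <4:part t1 z>
12. deliver 0→3:  <3:part t1 z>
13. deliver 0→2:  <2:part t1 z>
14. propose(0,'z'):  <0:coor t2 z>
15. deliver 0→2:  <2:part t2 z>
16. deliver 2→0:  nop
17. deliver 0→3:  <3:part t2 z>
18. deliver 3→0:  nop
19. deliver 0→1:  <1:part t2 z>
20. deliver 1→0:  nop
21. deliver 0→4:  <4:part t2 z>
22. deliver 4→0:  <0:coor t2 z,z>
23. propose(0,'x'):  <0:coor t3 z,z>
24. deliver 1→2:  nop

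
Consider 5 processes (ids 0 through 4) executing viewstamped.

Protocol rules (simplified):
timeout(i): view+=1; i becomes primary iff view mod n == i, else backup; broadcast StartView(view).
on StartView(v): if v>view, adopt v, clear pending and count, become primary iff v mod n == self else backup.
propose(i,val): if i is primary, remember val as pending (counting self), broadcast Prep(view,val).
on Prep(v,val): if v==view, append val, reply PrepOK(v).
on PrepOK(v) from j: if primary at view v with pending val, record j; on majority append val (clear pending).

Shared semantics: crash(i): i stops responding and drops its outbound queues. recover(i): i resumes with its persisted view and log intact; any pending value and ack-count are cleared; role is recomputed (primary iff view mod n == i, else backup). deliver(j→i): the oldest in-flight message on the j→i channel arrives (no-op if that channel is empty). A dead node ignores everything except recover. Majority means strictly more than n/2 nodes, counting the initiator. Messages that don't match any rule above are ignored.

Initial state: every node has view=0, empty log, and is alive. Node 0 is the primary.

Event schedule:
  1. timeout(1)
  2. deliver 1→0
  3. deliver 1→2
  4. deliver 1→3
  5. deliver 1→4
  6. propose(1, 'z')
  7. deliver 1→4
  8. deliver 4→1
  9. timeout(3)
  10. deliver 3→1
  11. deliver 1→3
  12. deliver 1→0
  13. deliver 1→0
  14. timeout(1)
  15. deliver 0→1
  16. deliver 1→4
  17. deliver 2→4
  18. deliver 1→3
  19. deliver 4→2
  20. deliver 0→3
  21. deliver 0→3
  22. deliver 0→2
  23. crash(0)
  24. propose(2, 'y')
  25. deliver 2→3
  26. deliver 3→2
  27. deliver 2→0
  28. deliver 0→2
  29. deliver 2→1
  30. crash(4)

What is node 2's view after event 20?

1

e1 timeout(1): 1[prim,v=1,-]
e2 deliver 1→0: 0[back,v=1,-]
e3 deliver 1→2: 2[back,v=1,-]
e4 deliver 1→3: 3[back,v=1,-]
e5 deliver 1→4: 4[back,v=1,-]
e6 propose(1,'z'): ·
e7 deliver 1→4: 4[back,v=1,z]
e8 deliver 4→1: ·
e9 timeout(3): 3[back,v=2,-]
e10 deliver 3→1: 1[back,v=2,-]
e11 deliver 1→3: ·
e12 deliver 1→0: 0[back,v=1,z]
e13 deliver 1→0: ·
e14 timeout(1): 1[back,v=3,-]
e15 deliver 0→1: ·
e16 deliver 1→4: 4[back,v=3,z]
e17 deliver 2→4: ·
e18 deliver 1→3: 3[prim,v=3,-]
e19 deliver 4→2: ·
e20 deliver 0→3: ·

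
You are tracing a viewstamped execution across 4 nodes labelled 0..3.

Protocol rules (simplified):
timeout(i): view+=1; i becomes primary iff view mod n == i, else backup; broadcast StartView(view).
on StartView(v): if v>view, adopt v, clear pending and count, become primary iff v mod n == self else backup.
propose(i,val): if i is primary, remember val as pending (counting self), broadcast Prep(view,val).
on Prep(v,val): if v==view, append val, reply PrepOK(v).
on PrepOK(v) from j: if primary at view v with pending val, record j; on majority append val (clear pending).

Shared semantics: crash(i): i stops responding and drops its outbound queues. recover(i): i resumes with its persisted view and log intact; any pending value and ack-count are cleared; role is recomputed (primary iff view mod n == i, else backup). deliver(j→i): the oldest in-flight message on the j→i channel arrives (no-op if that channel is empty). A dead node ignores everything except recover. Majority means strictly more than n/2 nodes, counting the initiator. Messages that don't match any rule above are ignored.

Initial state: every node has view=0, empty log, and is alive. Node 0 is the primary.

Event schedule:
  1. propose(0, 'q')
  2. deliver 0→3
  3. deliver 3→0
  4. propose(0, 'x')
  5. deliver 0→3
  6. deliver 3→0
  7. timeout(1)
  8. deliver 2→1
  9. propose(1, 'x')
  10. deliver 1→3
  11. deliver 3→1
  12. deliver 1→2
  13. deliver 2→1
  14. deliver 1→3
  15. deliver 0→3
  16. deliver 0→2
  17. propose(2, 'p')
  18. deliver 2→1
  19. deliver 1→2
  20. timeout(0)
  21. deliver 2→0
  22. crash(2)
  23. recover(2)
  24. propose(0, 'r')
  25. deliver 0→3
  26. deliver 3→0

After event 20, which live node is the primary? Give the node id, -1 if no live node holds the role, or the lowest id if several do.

1

e1 propose(0,'q'): ·
e2 deliver 0→3: 3[back,v=0,q]
e3 deliver 3→0: ·
e4 propose(0,'x'): ·
e5 deliver 0→3: 3[back,v=0,q,x]
e6 deliver 3→0: ·
e7 timeout(1): 1[prim,v=1,-]
e8 deliver 2→1: ·
e9 propose(1,'x'): ·
e10 deliver 1→3: 3[back,v=1,q,x]
e11 deliver 3→1: ·
e12 deliver 1→2: 2[back,v=1,-]
e13 deliver 2→1: ·
e14 deliver 1→3: 3[back,v=1,q,x,x]
e15 deliver 0→3: ·
e16 deliver 0→2: ·
e17 propose(2,'p'): ·
e18 deliver 2→1: ·
e19 deliver 1→2: 2[back,v=1,x]
e20 timeout(0): 0[back,v=1,-]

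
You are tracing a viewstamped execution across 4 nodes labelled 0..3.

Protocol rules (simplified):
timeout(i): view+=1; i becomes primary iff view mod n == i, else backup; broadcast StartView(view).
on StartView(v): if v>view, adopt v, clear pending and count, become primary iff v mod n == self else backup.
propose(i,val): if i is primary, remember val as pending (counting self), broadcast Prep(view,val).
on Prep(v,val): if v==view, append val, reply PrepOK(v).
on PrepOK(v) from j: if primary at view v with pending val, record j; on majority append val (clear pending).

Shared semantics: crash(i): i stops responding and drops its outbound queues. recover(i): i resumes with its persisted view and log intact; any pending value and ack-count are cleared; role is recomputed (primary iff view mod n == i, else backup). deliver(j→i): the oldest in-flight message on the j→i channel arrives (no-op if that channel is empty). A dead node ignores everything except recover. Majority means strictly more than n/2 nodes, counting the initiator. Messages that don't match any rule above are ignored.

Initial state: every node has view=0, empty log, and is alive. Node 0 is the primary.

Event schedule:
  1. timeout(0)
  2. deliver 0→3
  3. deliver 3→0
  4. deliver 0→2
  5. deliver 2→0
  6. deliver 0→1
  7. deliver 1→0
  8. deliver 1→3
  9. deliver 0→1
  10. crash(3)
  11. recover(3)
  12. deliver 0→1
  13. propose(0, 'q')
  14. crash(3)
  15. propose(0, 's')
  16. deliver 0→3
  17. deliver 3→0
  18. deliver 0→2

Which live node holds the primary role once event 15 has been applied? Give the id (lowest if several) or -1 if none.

step 1 timeout(0): 0={back,v=1,log=-}
step 2 deliver 0→3: 3={back,v=1,log=-}
step 3 deliver 3→0: —
step 4 deliver 0→2: 2={back,v=1,log=-}
step 5 deliver 2→0: —
step 6 deliver 0→1: 1={prim,v=1,log=-}
step 7 deliver 1→0: —
step 8 deliver 1→3: —
step 9 deliver 0→1: —
step 10 crash(3): 3={✗back,v=1,log=-}
step 11 recover(3): 3={back,v=1,log=-}
step 12 deliver 0→1: —
step 13 propose(0,'q'): —
step 14 crash(3): 3={✗back,v=1,log=-}
step 15 propose(0,'s'): —

1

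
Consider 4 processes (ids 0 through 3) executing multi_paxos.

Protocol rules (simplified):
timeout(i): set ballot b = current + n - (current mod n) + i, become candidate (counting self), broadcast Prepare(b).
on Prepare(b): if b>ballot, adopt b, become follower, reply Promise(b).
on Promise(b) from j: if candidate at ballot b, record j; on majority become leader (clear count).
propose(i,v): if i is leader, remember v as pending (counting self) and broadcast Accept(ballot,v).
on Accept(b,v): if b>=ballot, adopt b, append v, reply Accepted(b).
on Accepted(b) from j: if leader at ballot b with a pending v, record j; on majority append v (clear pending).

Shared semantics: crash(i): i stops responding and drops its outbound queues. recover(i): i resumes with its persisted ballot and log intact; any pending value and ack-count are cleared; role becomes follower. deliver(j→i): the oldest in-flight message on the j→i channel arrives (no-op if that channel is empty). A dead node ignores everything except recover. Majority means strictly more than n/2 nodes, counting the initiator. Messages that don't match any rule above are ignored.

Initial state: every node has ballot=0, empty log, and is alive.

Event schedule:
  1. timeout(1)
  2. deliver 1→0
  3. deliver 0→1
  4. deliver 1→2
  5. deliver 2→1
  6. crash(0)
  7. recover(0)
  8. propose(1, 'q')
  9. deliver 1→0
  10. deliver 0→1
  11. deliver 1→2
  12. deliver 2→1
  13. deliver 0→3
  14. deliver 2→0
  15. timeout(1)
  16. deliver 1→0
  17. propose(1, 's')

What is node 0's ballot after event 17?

step 1 timeout(1): 1={cand,b=5,log=-}
step 2 deliver 1→0: 0={foll,b=5,log=-}
step 3 deliver 0→1: —
step 4 deliver 1→2: 2={foll,b=5,log=-}
step 5 deliver 2→1: 1={lead,b=5,log=-}
step 6 crash(0): 0={✗foll,b=5,log=-}
step 7 recover(0): 0={foll,b=5,log=-}
step 8 propose(1,'q'): —
step 9 deliver 1→0: 0={foll,b=5,log=q}
step 10 deliver 0→1: —
step 11 deliver 1→2: 2={foll,b=5,log=q}
step 12 deliver 2→1: 1={lead,b=5,log=q}
step 13 deliver 0→3: —
step 14 deliver 2→0: —
step 15 timeout(1): 1={cand,b=9,log=q}
step 16 deliver 1→0: 0={foll,b=9,log=q}
step 17 propose(1,'s'): —

9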